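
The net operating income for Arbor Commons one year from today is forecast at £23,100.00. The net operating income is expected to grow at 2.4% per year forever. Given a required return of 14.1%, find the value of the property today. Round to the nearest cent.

Growing perpetuity: P = D₁ / (r − g) = £23,100.0000 / (0.141 − 0.024) = £197,435.90

£197435.90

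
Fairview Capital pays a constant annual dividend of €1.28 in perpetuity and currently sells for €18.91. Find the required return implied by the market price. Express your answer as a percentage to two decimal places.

6.77%

P = C/r ⇒ r = C/P = €1.28/€18.91 = 0.067689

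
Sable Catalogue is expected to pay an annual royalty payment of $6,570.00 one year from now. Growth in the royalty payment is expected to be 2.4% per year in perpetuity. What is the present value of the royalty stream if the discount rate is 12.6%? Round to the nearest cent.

Growing perpetuity: P = D₁ / (r − g) = $6,570.0000 / (0.126 − 0.024) = $64,411.76

$64411.76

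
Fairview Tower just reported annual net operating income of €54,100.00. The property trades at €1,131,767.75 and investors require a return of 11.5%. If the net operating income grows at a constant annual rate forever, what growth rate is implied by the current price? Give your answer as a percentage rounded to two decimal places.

P = D₀(1+g)/(r−g) ⇒ P(r−g) = D₀(1+g) ⇒ g(P+D₀) = P·r − D₀
g = (P·r − D₀)/(P + D₀) = (€1,131,767.75×0.115 − €54,100.00) / (€1,131,767.75 + €54,100.00) = 0.064133

6.41%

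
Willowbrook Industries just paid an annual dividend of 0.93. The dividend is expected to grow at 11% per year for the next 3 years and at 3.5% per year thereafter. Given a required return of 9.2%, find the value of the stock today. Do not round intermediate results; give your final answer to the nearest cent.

20.62

D_1 = 1.03230
D_2 = 1.14585
D_3 = 1.27190
Terminal value at year 3: TV = D_3×(1+g_2)/(r−g_2) = 1.31641/0.057 = 23.09497
P_0 = D_1/(1+r)^1 + D_2/(1+r)^2 + D_3/(1+r)^3 + TV/(1+r)^3
    = 0.94533 + 0.96091 + 0.97675 + 17.73575 = 20.61874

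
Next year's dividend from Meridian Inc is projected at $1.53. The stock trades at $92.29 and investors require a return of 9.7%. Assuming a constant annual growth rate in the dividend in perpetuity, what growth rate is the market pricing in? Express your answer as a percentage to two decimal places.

8.04%

P = D₁/(r−g) ⇒ g = r − D₁/P = 0.097 − $1.53/$92.29 = 0.080422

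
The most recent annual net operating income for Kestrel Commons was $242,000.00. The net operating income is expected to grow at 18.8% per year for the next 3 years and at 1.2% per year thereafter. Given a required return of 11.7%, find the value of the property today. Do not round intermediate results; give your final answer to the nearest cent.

D_1 = 287496.00000
D_2 = 341545.24800
D_3 = 405755.75462
Terminal value at year 3: TV = D_3×(1+g_2)/(r−g_2) = 410624.82368/0.105 = 3910712.60647
P_0 = D_1/(1+r)^1 + D_2/(1+r)^2 + D_3/(1+r)^3 + TV/(1+r)^3
    = 257382.27395 + 273742.29315 + 291142.20615 + 2806056.31066 = 3628323.08390

$3628323.08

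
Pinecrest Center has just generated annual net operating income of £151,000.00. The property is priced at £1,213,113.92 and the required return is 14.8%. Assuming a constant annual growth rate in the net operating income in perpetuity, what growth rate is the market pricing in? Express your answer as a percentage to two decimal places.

P = D₀(1+g)/(r−g) ⇒ P(r−g) = D₀(1+g) ⇒ g(P+D₀) = P·r − D₀
g = (P·r − D₀)/(P + D₀) = (£1,213,113.92×0.148 − £151,000.00) / (£1,213,113.92 + £151,000.00) = 0.020923

2.09%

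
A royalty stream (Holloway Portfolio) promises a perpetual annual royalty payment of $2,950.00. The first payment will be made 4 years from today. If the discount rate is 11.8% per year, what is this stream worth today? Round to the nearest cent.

$17890.18

Value at end of year 3: C / r = $2,950.00 / 0.118 = $25,000.0000
Discount to today: PV = $25,000.0000 / (1 + 0.118)^3 = $25,000.0000 / 1.397415 = $17,890.18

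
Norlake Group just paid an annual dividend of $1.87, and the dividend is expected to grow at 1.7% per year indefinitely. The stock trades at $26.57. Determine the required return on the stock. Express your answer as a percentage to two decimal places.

D₁ = $1.87 × 1.017 = $1.9018
P = D₁/(r − g) ⇒ r = D₁/P + g = $1.9018/$26.57 + 0.017 = 0.071577 + 0.017 = 0.088577

8.86%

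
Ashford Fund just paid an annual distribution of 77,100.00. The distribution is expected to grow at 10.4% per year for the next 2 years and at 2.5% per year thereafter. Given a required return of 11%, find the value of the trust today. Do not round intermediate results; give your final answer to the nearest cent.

D_1 = 85118.40000
D_2 = 93970.71360
Terminal value at year 2: TV = D_2×(1+g_2)/(r−g_2) = 96319.98144/0.085 = 1133176.25224
P_0 = D_1/(1+r)^1 + D_2/(1+r)^2 + TV/(1+r)^2
    = 76683.24324 + 76268.73923 + 919711.26713 = 1072663.24960

1072663.25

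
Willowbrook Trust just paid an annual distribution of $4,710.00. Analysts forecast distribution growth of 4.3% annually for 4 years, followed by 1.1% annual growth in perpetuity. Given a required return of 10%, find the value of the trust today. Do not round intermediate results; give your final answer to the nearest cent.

$59768.85

D_1 = 4912.53000
D_2 = 5123.76879
D_3 = 5344.09085
D_4 = 5573.88675
Terminal value at year 4: TV = D_4×(1+g_2)/(r−g_2) = 5635.19951/0.089 = 63316.84841
P_0 = D_1/(1+r)^1 + D_2/(1+r)^2 + D_3/(1+r)^3 + D_4/(1+r)^4 + TV/(1+r)^4
    = 4465.93636 + 4234.51966 + 4015.09455 + 3807.03965 + 43246.25942 = 59768.84965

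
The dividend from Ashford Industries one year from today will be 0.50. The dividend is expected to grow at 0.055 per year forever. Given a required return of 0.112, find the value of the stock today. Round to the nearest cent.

Growing perpetuity: P = D₁ / (r − g) = 0.5000 / (0.112 − 0.055) = 8.77

8.77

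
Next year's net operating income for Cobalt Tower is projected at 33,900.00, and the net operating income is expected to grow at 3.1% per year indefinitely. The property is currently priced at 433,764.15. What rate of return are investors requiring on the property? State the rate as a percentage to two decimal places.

P = D₁/(r − g) ⇒ r = D₁/P + g = 33,900.0000/433,764.15 + 0.031 = 0.078153 + 0.031 = 0.109153

10.92%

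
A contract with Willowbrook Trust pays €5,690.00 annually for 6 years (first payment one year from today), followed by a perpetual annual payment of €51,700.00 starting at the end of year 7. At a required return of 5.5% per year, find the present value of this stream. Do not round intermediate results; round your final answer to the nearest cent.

€710155.65

PV of 6-year annuity: €5,690.00 × [1 − (1+0.055)^−6] / 0.055 = 28424.56746
Perpetuity value at year 6: €51,700.00 / 0.055 = 940000.00000
PV of perpetuity: 940000.00000 / (1+0.055)^6 = 681731.08304
Total PV = 28424.56746 + 681731.08304 = 710155.65050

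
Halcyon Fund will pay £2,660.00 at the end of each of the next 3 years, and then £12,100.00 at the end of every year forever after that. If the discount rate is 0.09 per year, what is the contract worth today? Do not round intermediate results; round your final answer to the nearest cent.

PV of 3-year annuity: £2,660.00 × [1 − (1+0.09)^−3] / 0.09 = 6733.24381
Perpetuity value at year 3: £12,100.00 / 0.09 = 134444.44444
PV of perpetuity: 134444.44444 / (1+0.09)^3 = 103815.77899
Total PV = 6733.24381 + 103815.77899 = 110549.02280

£110549.02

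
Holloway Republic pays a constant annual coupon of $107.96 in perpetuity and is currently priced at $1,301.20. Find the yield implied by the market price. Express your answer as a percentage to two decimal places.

8.30%

P = C/r ⇒ r = C/P = $107.96/$1,301.20 = 0.082970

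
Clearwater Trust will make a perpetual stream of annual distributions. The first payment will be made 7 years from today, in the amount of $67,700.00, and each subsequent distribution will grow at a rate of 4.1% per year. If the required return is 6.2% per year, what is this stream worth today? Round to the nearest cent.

$2247099.35

Value at end of year 6: C₁ / (r − g) = $67,700.00 / (0.062 − 0.041) = $3,223,809.5238
Discount to today: PV = $3,223,809.5238 / (1 + 0.062)^6 = $3,223,809.5238 / 1.434654 = $2,247,099.35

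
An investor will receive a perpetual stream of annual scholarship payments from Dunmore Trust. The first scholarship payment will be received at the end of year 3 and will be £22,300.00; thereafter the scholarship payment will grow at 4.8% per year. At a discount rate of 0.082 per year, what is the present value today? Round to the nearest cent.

£560236.53

Value at end of year 2: C₁ / (r − g) = £22,300.00 / (0.082 − 0.048) = £655,882.3529
Discount to today: PV = £655,882.3529 / (1 + 0.082)^2 = £655,882.3529 / 1.170724 = £560,236.53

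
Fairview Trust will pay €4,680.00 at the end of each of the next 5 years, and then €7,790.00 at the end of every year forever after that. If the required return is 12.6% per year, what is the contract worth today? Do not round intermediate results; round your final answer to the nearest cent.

€50779.20

PV of 5-year annuity: €4,680.00 × [1 − (1+0.126)^−5] / 0.126 = 16622.57370
Perpetuity value at year 5: €7,790.00 / 0.126 = 61825.39683
PV of perpetuity: 61825.39683 / (1+0.126)^5 = 34156.62565
Total PV = 16622.57370 + 34156.62565 = 50779.19935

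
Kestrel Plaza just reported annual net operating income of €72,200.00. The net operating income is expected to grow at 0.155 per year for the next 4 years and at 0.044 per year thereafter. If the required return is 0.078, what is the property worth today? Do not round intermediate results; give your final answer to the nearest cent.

€3265727.44

D_1 = 83391.00000
D_2 = 96316.60500
D_3 = 111245.67877
D_4 = 128488.75899
Terminal value at year 4: TV = D_4×(1+g_2)/(r−g_2) = 134142.26438/0.034 = 3945360.71707
P_0 = D_1/(1+r)^1 + D_2/(1+r)^2 + D_3/(1+r)^3 + D_4/(1+r)^4 + TV/(1+r)^4
    = 77357.14286 + 82882.65306 + 88802.84257 + 95145.90275 + 2921538.89617 = 3265727.43740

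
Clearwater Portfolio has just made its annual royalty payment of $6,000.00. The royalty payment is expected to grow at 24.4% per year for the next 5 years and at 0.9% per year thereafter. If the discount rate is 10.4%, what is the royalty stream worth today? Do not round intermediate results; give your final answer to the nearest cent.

D_1 = 7464.00000
D_2 = 9285.21600
D_3 = 11550.80870
D_4 = 14369.20603
D_5 = 17875.29230
Terminal value at year 5: TV = D_5×(1+g_2)/(r−g_2) = 18036.16993/0.095 = 189854.42031
P_0 = D_1/(1+r)^1 + D_2/(1+r)^2 + D_3/(1+r)^3 + D_4/(1+r)^4 + D_5/(1+r)^5 + TV/(1+r)^5
    = 6760.86957 + 7618.22621 + 8584.30562 + 9672.89511 + 10899.53035 + 115764.48555 = 159300.31241

$159300.31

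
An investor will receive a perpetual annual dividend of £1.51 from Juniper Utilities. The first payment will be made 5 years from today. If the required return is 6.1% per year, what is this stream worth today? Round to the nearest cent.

Value at end of year 4: C / r = £1.51 / 0.061 = £24.7541
Discount to today: PV = £24.7541 / (1 + 0.061)^4 = £24.7541 / 1.267248 = £19.53

£19.53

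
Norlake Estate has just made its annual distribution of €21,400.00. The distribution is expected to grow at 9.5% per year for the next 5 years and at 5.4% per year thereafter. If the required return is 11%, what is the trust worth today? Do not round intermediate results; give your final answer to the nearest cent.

D_1 = 23433.00000
D_2 = 25659.13500
D_3 = 28096.75282
D_4 = 30765.94434
D_5 = 33688.70906
Terminal value at year 5: TV = D_5×(1+g_2)/(r−g_2) = 35507.89935/0.056 = 634069.63116
P_0 = D_1/(1+r)^1 + D_2/(1+r)^2 + D_3/(1+r)^3 + D_4/(1+r)^4 + D_5/(1+r)^5 + TV/(1+r)^5
    = 21110.81081 + 20825.52958 + 20544.10351 + 20266.48049 + 19992.60913 + 376289.46469 = 479028.99821

€479029.00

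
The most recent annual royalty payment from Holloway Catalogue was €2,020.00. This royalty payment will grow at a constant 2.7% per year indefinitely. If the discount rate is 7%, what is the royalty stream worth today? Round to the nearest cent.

€48245.12

D₁ = D₀ × (1 + g) = €2,020.00 × 1.027 = €2,074.5400
Growing perpetuity: P = D₁ / (r − g) = €2,074.5400 / (0.07 − 0.027) = €48,245.12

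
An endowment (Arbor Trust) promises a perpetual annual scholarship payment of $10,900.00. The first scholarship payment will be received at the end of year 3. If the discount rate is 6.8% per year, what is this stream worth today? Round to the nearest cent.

$140531.95

Value at end of year 2: C / r = $10,900.00 / 0.068 = $160,294.1176
Discount to today: PV = $160,294.1176 / (1 + 0.068)^2 = $160,294.1176 / 1.140624 = $140,531.95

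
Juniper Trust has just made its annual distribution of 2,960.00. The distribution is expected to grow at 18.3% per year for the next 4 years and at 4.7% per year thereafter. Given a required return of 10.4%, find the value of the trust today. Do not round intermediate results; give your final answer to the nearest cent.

85799.84

D_1 = 3501.68000
D_2 = 4142.48744
D_3 = 4900.56264
D_4 = 5797.36560
Terminal value at year 4: TV = D_4×(1+g_2)/(r−g_2) = 6069.84179/0.057 = 106488.45243
P_0 = D_1/(1+r)^1 + D_2/(1+r)^2 + D_3/(1+r)^3 + D_4/(1+r)^4 + TV/(1+r)^4
    = 3171.81159 + 3398.78000 + 3641.98980 + 3902.60320 + 71684.65873 = 85799.84331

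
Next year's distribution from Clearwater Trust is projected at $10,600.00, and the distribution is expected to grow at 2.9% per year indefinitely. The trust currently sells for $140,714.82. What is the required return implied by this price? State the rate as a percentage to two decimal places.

P = D₁/(r − g) ⇒ r = D₁/P + g = $10,600.0000/$140,714.82 + 0.029 = 0.075330 + 0.029 = 0.104330

10.43%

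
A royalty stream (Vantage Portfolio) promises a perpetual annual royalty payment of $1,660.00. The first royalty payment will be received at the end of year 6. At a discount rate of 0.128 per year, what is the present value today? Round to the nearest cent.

Value at end of year 5: C / r = $1,660.00 / 0.128 = $12,968.7500
Discount to today: PV = $12,968.7500 / (1 + 0.128)^5 = $12,968.7500 / 1.826188 = $7,101.54

$7101.54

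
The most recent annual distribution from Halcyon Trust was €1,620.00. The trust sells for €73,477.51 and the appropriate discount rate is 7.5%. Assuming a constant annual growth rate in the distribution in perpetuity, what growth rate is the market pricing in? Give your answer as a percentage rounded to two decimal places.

5.18%

P = D₀(1+g)/(r−g) ⇒ P(r−g) = D₀(1+g) ⇒ g(P+D₀) = P·r − D₀
g = (P·r − D₀)/(P + D₀) = (€73,477.51×0.075 − €1,620.00) / (€73,477.51 + €1,620.00) = 0.051810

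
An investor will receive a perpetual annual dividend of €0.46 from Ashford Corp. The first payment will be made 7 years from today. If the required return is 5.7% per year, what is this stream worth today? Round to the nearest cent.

Value at end of year 6: C / r = €0.46 / 0.057 = €8.0702
Discount to today: PV = €8.0702 / (1 + 0.057)^6 = €8.0702 / 1.394601 = €5.79

€5.79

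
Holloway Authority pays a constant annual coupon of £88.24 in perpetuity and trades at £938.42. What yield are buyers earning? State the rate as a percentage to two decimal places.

P = C/r ⇒ r = C/P = £88.24/£938.42 = 0.094030

9.40%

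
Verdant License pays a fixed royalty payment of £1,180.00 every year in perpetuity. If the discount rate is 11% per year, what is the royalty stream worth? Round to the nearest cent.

Level perpetuity: PV = C / r = £1,180.00 / 0.11 = £10,727.27

£10727.27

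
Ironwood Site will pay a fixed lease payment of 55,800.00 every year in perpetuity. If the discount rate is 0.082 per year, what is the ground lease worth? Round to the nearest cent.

680487.80

Level perpetuity: PV = C / r = 55,800.00 / 0.082 = 680,487.80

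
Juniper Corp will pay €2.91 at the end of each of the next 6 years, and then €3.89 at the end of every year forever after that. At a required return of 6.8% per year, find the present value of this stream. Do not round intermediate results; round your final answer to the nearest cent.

€52.51

PV of 6-year annuity: €2.91 × [1 − (1+0.068)^−6] / 0.068 = 13.95669
Perpetuity value at year 6: €3.89 / 0.068 = 57.20588
PV of perpetuity: 57.20588 / (1+0.068)^6 = 38.54900
Total PV = 13.95669 + 38.54900 = 52.50569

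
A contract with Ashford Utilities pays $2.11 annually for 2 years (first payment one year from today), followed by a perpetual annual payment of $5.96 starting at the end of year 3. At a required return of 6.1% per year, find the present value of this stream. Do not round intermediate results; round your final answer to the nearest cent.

PV of 2-year annuity: $2.11 × [1 − (1+0.061)^−2] / 0.061 = 3.86304
Perpetuity value at year 2: $5.96 / 0.061 = 97.70492
PV of perpetuity: 97.70492 / (1+0.061)^2 = 86.79319
Total PV = 3.86304 + 86.79319 = 90.65624

$90.66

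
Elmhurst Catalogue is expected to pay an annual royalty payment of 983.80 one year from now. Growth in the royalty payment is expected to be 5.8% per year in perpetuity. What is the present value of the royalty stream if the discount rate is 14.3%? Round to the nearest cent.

Growing perpetuity: P = D₁ / (r − g) = 983.8000 / (0.143 − 0.058) = 11,574.12

11574.12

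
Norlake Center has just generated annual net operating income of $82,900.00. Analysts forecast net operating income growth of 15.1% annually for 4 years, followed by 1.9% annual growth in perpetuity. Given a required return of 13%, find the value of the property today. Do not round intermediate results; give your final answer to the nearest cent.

$1166501.42

D_1 = 95417.90000
D_2 = 109826.00290
D_3 = 126409.72934
D_4 = 145497.59847
Terminal value at year 4: TV = D_4×(1+g_2)/(r−g_2) = 148262.05284/0.111 = 1335694.16972
P_0 = D_1/(1+r)^1 + D_2/(1+r)^2 + D_3/(1+r)^3 + D_4/(1+r)^4 + TV/(1+r)^4
    = 84440.61947 + 86009.86992 + 87608.28343 + 89236.40197 + 819206.24874 = 1166501.42353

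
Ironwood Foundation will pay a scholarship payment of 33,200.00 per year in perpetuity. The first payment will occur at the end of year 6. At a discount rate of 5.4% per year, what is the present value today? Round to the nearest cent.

472651.75

Value at end of year 5: C / r = 33,200.00 / 0.054 = 614,814.8148
Discount to today: PV = 614,814.8148 / (1 + 0.054)^5 = 614,814.8148 / 1.300778 = 472,651.75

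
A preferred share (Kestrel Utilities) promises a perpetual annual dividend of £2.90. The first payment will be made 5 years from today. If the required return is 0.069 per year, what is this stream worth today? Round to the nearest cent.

Value at end of year 4: C / r = £2.90 / 0.069 = £42.0290
Discount to today: PV = £42.0290 / (1 + 0.069)^4 = £42.0290 / 1.305903 = £32.18

£32.18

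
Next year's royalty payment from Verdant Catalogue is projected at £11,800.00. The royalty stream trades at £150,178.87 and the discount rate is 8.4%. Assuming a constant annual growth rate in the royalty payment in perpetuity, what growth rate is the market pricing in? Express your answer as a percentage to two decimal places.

P = D₁/(r−g) ⇒ g = r − D₁/P = 0.084 − £11,800.00/£150,178.87 = 0.005427

0.54%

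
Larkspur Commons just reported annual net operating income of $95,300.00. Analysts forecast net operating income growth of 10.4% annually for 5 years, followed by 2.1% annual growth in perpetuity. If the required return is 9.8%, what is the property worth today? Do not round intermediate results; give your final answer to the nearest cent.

$1782927.32

D_1 = 105211.20000
D_2 = 116153.16480
D_3 = 128233.09394
D_4 = 141569.33571
D_5 = 156292.54662
Terminal value at year 5: TV = D_5×(1+g_2)/(r−g_2) = 159574.69010/0.077 = 2072398.57275
P_0 = D_1/(1+r)^1 + D_2/(1+r)^2 + D_3/(1+r)^3 + D_4/(1+r)^4 + D_5/(1+r)^5 + TV/(1+r)^5
    = 95820.76503 + 96344.37577 + 96870.84776 + 97400.19666 + 97932.43817 + 1298558.69314 = 1782927.31653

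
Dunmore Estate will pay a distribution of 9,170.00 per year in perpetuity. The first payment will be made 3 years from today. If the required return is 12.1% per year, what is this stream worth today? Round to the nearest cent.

60307.70

Value at end of year 2: C / r = 9,170.00 / 0.121 = 75,785.1240
Discount to today: PV = 75,785.1240 / (1 + 0.121)^2 = 75,785.1240 / 1.256641 = 60,307.70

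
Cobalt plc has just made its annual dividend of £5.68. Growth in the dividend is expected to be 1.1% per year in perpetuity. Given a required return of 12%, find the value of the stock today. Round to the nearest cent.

D₁ = D₀ × (1 + g) = £5.68 × 1.011 = £5.7425
Growing perpetuity: P = D₁ / (r − g) = £5.7425 / (0.12 − 0.011) = £52.68

£52.68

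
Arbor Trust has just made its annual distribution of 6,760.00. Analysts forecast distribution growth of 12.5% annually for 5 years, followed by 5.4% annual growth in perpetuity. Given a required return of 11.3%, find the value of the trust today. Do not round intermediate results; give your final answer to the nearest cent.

D_1 = 7605.00000
D_2 = 8555.62500
D_3 = 9625.07812
D_4 = 10828.21289
D_5 = 12181.73950
Terminal value at year 5: TV = D_5×(1+g_2)/(r−g_2) = 12839.55344/0.059 = 217619.54975
P_0 = D_1/(1+r)^1 + D_2/(1+r)^2 + D_3/(1+r)^3 + D_4/(1+r)^4 + D_5/(1+r)^5 + TV/(1+r)^5
    = 6832.88410 + 6906.55401 + 6981.01820 + 7056.28524 + 7132.36379 + 127415.44805 = 162324.55339

162324.55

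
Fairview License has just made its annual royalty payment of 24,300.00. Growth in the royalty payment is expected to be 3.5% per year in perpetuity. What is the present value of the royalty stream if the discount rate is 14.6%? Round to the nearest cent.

D₁ = D₀ × (1 + g) = 24,300.00 × 1.035 = 25,150.5000
Growing perpetuity: P = D₁ / (r − g) = 25,150.5000 / (0.146 − 0.035) = 226,581.08

226581.08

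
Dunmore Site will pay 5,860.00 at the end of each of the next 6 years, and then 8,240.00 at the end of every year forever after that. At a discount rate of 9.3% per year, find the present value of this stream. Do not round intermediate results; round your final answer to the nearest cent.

PV of 6-year annuity: 5,860.00 × [1 − (1+0.093)^−6] / 0.093 = 26054.00918
Perpetuity value at year 6: 8,240.00 / 0.093 = 88602.15054
PV of perpetuity: 88602.15054 / (1+0.093)^6 = 51966.47892
Total PV = 26054.00918 + 51966.47892 = 78020.48810

78020.49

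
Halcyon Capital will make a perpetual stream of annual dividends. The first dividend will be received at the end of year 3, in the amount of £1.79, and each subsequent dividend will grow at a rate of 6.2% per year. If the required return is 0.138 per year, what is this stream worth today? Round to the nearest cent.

£18.19

Value at end of year 2: C₁ / (r − g) = £1.79 / (0.138 − 0.062) = £23.5526
Discount to today: PV = £23.5526 / (1 + 0.138)^2 = £23.5526 / 1.295044 = £18.19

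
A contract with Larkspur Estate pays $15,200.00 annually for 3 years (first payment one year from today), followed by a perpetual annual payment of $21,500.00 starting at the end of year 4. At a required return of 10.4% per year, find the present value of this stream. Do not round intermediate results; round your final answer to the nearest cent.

$191173.28

PV of 3-year annuity: $15,200.00 × [1 − (1+0.104)^−3] / 0.104 = 37535.53936
Perpetuity value at year 3: $21,500.00 / 0.104 = 206730.76923
PV of perpetuity: 206730.76923 / (1+0.104)^3 = 153637.73658
Total PV = 37535.53936 + 153637.73658 = 191173.27594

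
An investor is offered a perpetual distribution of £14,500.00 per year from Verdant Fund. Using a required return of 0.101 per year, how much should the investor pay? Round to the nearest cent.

£143564.36

Level perpetuity: PV = C / r = £14,500.00 / 0.101 = £143,564.36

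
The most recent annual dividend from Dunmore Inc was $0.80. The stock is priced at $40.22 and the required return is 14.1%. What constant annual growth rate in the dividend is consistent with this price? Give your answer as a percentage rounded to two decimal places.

P = D₀(1+g)/(r−g) ⇒ P(r−g) = D₀(1+g) ⇒ g(P+D₀) = P·r − D₀
g = (P·r − D₀)/(P + D₀) = ($40.22×0.141 − $0.80) / ($40.22 + $0.80) = 0.118747

11.87%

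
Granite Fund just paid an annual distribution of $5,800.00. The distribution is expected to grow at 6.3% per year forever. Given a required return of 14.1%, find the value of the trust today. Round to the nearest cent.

$79043.59

D₁ = D₀ × (1 + g) = $5,800.00 × 1.063 = $6,165.4000
Growing perpetuity: P = D₁ / (r − g) = $6,165.4000 / (0.141 − 0.063) = $79,043.59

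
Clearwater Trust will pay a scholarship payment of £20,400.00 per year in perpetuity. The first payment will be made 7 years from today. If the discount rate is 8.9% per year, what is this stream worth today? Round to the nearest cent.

£137427.26

Value at end of year 6: C / r = £20,400.00 / 0.089 = £229,213.4831
Discount to today: PV = £229,213.4831 / (1 + 0.089)^6 = £229,213.4831 / 1.667890 = £137,427.26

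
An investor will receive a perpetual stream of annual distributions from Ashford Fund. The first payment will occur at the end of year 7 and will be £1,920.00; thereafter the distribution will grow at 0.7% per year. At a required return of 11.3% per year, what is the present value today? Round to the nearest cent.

Value at end of year 6: C₁ / (r − g) = £1,920.00 / (0.113 − 0.007) = £18,113.2075
Discount to today: PV = £18,113.2075 / (1 + 0.113)^6 = £18,113.2075 / 1.900951 = £9,528.50

£9528.50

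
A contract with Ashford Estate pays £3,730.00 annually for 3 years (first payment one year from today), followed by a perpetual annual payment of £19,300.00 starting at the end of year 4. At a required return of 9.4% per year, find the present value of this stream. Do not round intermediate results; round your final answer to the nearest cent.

PV of 3-year annuity: £3,730.00 × [1 − (1+0.094)^−3] / 0.094 = 9374.82362
Perpetuity value at year 3: £19,300.00 / 0.094 = 205319.14894
PV of perpetuity: 205319.14894 / (1+0.094)^3 = 156811.34845
Total PV = 9374.82362 + 156811.34845 = 166186.17207

£166186.17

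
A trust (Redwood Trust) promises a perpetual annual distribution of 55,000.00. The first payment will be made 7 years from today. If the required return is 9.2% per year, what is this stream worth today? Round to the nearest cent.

352564.87

Value at end of year 6: C / r = 55,000.00 / 0.092 = 597,826.0870
Discount to today: PV = 597,826.0870 / (1 + 0.092)^6 = 597,826.0870 / 1.695649 = 352,564.87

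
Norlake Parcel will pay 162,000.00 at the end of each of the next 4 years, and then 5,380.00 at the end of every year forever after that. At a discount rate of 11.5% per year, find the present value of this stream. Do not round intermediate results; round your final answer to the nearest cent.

PV of 4-year annuity: 162,000.00 × [1 − (1+0.115)^−4] / 0.115 = 497277.43550
Perpetuity value at year 4: 5,380.00 / 0.115 = 46782.60870
PV of perpetuity: 46782.60870 / (1+0.115)^4 = 30268.08645
Total PV = 497277.43550 + 30268.08645 = 527545.52195

527545.52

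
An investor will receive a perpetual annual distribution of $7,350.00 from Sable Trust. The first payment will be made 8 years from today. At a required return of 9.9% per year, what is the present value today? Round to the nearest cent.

Value at end of year 7: C / r = $7,350.00 / 0.099 = $74,242.4242
Discount to today: PV = $74,242.4242 / (1 + 0.099)^7 = $74,242.4242 / 1.936350 = $38,341.43

$38341.43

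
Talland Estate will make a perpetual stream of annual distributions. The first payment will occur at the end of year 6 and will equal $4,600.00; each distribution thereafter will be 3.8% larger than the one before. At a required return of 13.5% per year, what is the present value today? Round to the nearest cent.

Value at end of year 5: C₁ / (r − g) = $4,600.00 / (0.135 − 0.038) = $47,422.6804
Discount to today: PV = $47,422.6804 / (1 + 0.135)^5 = $47,422.6804 / 1.883559 = $25,177.16

$25177.16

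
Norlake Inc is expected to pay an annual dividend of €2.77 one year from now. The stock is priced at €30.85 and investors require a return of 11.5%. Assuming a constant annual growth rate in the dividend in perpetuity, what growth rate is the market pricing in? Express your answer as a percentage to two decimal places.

P = D₁/(r−g) ⇒ g = r − D₁/P = 0.115 − €2.77/€30.85 = 0.025211

2.52%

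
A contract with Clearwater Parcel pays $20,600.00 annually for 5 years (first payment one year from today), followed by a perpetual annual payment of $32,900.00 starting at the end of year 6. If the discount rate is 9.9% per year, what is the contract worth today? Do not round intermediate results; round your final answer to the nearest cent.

$285577.19

PV of 5-year annuity: $20,600.00 × [1 − (1+0.099)^−5] / 0.099 = 78290.11139
Perpetuity value at year 5: $32,900.00 / 0.099 = 332323.23232
PV of perpetuity: 332323.23232 / (1+0.099)^5 = 207287.08355
Total PV = 78290.11139 + 207287.08355 = 285577.19494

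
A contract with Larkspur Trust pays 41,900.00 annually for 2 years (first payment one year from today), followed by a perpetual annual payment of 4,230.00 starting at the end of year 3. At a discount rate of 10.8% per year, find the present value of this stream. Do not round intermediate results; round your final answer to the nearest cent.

PV of 2-year annuity: 41,900.00 × [1 − (1+0.108)^−2] / 0.108 = 71945.74411
Perpetuity value at year 2: 4,230.00 / 0.108 = 39166.66667
PV of perpetuity: 39166.66667 / (1+0.108)^2 = 31903.40897
Total PV = 71945.74411 + 31903.40897 = 103849.15308

103849.15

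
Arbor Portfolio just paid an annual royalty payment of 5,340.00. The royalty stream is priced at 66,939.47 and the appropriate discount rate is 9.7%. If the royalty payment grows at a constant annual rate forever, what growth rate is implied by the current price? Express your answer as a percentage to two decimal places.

P = D₀(1+g)/(r−g) ⇒ P(r−g) = D₀(1+g) ⇒ g(P+D₀) = P·r − D₀
g = (P·r − D₀)/(P + D₀) = (66,939.47×0.097 − 5,340.00) / (66,939.47 + 5,340.00) = 0.015954

1.60%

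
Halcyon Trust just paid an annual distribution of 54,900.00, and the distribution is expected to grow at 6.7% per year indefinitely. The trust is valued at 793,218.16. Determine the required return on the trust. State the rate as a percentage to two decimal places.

D₁ = 54,900.00 × 1.067 = 58,578.3000
P = D₁/(r − g) ⇒ r = D₁/P + g = 58,578.3000/793,218.16 + 0.067 = 0.073849 + 0.067 = 0.140849

14.08%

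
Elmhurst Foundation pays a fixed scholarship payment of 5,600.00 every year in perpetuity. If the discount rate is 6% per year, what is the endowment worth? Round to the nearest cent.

93333.33

Level perpetuity: PV = C / r = 5,600.00 / 0.06 = 93,333.33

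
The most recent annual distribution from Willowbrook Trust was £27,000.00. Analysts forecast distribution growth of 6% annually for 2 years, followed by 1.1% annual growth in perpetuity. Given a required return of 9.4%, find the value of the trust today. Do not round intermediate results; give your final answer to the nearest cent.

D_1 = 28620.00000
D_2 = 30337.20000
Terminal value at year 2: TV = D_2×(1+g_2)/(r−g_2) = 30670.90920/0.083 = 369529.02651
P_0 = D_1/(1+r)^1 + D_2/(1+r)^2 + TV/(1+r)^2
    = 26160.87751 + 25347.83379 + 308754.93928 = 360263.65058

£360263.65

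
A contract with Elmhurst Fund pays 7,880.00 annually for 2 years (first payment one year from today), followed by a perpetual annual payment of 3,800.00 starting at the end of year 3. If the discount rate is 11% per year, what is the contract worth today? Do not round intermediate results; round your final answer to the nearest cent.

41532.55

PV of 2-year annuity: 7,880.00 × [1 − (1+0.11)^−2] / 0.11 = 13494.68387
Perpetuity value at year 2: 3,800.00 / 0.11 = 34545.45455
PV of perpetuity: 34545.45455 / (1+0.11)^2 = 28037.86588
Total PV = 13494.68387 + 28037.86588 = 41532.54975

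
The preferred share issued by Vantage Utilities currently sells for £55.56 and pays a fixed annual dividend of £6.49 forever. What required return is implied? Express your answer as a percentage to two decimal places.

P = C/r ⇒ r = C/P = £6.49/£55.56 = 0.116811

11.68%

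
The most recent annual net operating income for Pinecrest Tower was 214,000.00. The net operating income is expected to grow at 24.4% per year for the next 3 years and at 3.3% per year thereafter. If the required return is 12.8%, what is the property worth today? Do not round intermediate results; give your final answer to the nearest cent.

D_1 = 266216.00000
D_2 = 331172.70400
D_3 = 411978.84378
Terminal value at year 3: TV = D_3×(1+g_2)/(r−g_2) = 425574.14562/0.095 = 4479727.84864
P_0 = D_1/(1+r)^1 + D_2/(1+r)^2 + D_3/(1+r)^3 + TV/(1+r)^3
    = 236007.09220 + 260277.32508 + 287043.43298 + 3121219.64496 = 3904547.49523

3904547.50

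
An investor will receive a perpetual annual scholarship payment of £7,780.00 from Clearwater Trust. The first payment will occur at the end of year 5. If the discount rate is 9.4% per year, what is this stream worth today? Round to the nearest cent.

Value at end of year 4: C / r = £7,780.00 / 0.094 = £82,765.9574
Discount to today: PV = £82,765.9574 / (1 + 0.094)^4 = £82,765.9574 / 1.432416 = £57,780.65

£57780.65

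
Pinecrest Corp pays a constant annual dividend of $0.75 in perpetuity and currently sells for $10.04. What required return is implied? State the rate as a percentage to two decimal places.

7.47%

P = C/r ⇒ r = C/P = $0.75/$10.04 = 0.074701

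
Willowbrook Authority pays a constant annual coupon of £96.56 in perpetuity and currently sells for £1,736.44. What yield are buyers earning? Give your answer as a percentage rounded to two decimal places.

P = C/r ⇒ r = C/P = £96.56/£1,736.44 = 0.055608

5.56%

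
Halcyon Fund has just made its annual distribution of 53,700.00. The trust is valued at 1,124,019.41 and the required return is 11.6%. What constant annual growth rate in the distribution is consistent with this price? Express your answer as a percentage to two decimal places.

P = D₀(1+g)/(r−g) ⇒ P(r−g) = D₀(1+g) ⇒ g(P+D₀) = P·r − D₀
g = (P·r − D₀)/(P + D₀) = (1,124,019.41×0.116 − 53,700.00) / (1,124,019.41 + 53,700.00) = 0.065114

6.51%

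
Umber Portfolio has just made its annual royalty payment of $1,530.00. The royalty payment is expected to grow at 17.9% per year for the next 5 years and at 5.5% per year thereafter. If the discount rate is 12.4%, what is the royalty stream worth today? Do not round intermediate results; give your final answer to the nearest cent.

$38554.19

D_1 = 1803.87000
D_2 = 2126.76273
D_3 = 2507.45326
D_4 = 2956.28739
D_5 = 3485.46284
Terminal value at year 5: TV = D_5×(1+g_2)/(r−g_2) = 3677.16329/0.069 = 53292.22161
P_0 = D_1/(1+r)^1 + D_2/(1+r)^2 + D_3/(1+r)^3 + D_4/(1+r)^4 + D_5/(1+r)^5 + TV/(1+r)^5
    = 1604.86655 + 1683.39649 + 1765.76910 + 1852.17239 + 1942.80360 + 29705.18552 = 38554.19365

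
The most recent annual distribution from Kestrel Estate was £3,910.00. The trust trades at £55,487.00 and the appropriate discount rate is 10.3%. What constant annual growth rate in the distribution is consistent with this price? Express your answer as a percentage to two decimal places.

3.04%

P = D₀(1+g)/(r−g) ⇒ P(r−g) = D₀(1+g) ⇒ g(P+D₀) = P·r − D₀
g = (P·r − D₀)/(P + D₀) = (£55,487.00×0.103 − £3,910.00) / (£55,487.00 + £3,910.00) = 0.030391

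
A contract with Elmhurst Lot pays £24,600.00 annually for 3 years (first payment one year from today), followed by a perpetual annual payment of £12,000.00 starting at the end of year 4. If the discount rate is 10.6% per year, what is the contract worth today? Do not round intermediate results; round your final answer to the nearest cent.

PV of 3-year annuity: £24,600.00 × [1 − (1+0.106)^−3] / 0.106 = 60536.08187
Perpetuity value at year 3: £12,000.00 / 0.106 = 113207.54717
PV of perpetuity: 113207.54717 / (1+0.106)^3 = 83677.75113
Total PV = 60536.08187 + 83677.75113 = 144213.83301

£144213.83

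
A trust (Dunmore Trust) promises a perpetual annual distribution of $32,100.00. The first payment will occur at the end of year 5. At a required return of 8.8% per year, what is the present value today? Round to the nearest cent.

$260319.55

Value at end of year 4: C / r = $32,100.00 / 0.088 = $364,772.7273
Discount to today: PV = $364,772.7273 / (1 + 0.088)^4 = $364,772.7273 / 1.401250 = $260,319.55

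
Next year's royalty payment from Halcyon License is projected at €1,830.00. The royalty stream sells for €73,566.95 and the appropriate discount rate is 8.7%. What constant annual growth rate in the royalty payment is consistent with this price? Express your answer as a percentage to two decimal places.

P = D₁/(r−g) ⇒ g = r − D₁/P = 0.087 − €1,830.00/€73,566.95 = 0.062125

6.21%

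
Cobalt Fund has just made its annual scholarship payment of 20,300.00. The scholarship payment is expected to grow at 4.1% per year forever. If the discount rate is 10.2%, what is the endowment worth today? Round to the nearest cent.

D₁ = D₀ × (1 + g) = 20,300.00 × 1.041 = 21,132.3000
Growing perpetuity: P = D₁ / (r − g) = 21,132.3000 / (0.102 − 0.041) = 346,431.15

346431.15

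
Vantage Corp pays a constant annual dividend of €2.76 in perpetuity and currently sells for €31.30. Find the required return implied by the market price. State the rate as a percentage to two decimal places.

P = C/r ⇒ r = C/P = €2.76/€31.30 = 0.088179

8.82%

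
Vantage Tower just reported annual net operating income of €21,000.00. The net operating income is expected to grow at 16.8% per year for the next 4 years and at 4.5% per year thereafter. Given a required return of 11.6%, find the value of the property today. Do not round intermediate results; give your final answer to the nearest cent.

D_1 = 24528.00000
D_2 = 28648.70400
D_3 = 33461.68627
D_4 = 39083.24957
Terminal value at year 4: TV = D_4×(1+g_2)/(r−g_2) = 40841.99580/0.071 = 575239.37741
P_0 = D_1/(1+r)^1 + D_2/(1+r)^2 + D_3/(1+r)^3 + D_4/(1+r)^4 + TV/(1+r)^4
    = 21978.49462 + 23002.58219 + 24074.38709 + 25196.13273 + 370844.48872 = 465096.08535

€465096.09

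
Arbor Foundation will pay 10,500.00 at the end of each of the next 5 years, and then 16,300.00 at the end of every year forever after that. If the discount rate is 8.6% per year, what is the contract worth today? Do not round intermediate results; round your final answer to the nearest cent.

PV of 5-year annuity: 10,500.00 × [1 − (1+0.086)^−5] / 0.086 = 41268.76614
Perpetuity value at year 5: 16,300.00 / 0.086 = 189534.88372
PV of perpetuity: 189534.88372 / (1+0.086)^5 = 125470.03724
Total PV = 41268.76614 + 125470.03724 = 166738.80338

166738.80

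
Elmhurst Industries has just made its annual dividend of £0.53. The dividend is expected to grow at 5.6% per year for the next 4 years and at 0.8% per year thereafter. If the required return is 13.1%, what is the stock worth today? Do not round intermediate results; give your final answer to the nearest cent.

D_1 = 0.55968
D_2 = 0.59102
D_3 = 0.62412
D_4 = 0.65907
Terminal value at year 4: TV = D_4×(1+g_2)/(r−g_2) = 0.66434/0.123 = 5.40116
P_0 = D_1/(1+r)^1 + D_2/(1+r)^2 + D_3/(1+r)^3 + D_4/(1+r)^4 + TV/(1+r)^4
    = 0.49485 + 0.46204 + 0.43140 + 0.40279 + 3.30093 = 5.09202

£5.09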